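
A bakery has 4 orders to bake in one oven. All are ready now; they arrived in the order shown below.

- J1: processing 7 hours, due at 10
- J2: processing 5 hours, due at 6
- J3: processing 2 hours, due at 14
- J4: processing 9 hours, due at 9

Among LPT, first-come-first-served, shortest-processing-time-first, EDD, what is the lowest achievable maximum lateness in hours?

LPT (decreasing processing time): J4 J1 J2 J3.
J4: 0→9, due 9, lateness 0
J1: 9→16, due 10, lateness 6
J2: 16→21, due 6, lateness 15
J3: 21→23, due 14, lateness 9
Maximum = 15.
FIFO (arrival order): J1 J2 J3 J4.
J1: 0→7, due 10, lateness -3
J2: 7→12, due 6, lateness 6
J3: 12→14, due 14, lateness 0
J4: 14→23, due 9, lateness 14
Maximum = 14.
SPT (increasing processing time): J3 J2 J1 J4.
J3: 0→2, due 14, lateness -12
J2: 2→7, due 6, lateness 1
J1: 7→14, due 10, lateness 4
J4: 14→23, due 9, lateness 14
Maximum = 14.
EDD (increasing due date): J2 J4 J1 J3.
J2: 0→5, due 6, lateness -1
J4: 5→14, due 9, lateness 5
J1: 14→21, due 10, lateness 11
J3: 21→23, due 14, lateness 9
Maximum = 11.
LPT 15, FIFO 14, SPT 14, EDD 11 → minimum 11.

11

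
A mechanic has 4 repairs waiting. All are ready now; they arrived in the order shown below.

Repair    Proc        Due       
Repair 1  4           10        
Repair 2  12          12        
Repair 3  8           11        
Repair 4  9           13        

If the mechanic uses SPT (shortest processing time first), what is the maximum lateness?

SPT (increasing processing time): Repair 1 Repair 3 Repair 4 Repair 2.
Repair 1: 0→4, due 10, lateness -6
Repair 3: 4→12, due 11, lateness 1
Repair 4: 12→21, due 13, lateness 8
Repair 2: 21→33, due 12, lateness 21
Maximum = 21.

21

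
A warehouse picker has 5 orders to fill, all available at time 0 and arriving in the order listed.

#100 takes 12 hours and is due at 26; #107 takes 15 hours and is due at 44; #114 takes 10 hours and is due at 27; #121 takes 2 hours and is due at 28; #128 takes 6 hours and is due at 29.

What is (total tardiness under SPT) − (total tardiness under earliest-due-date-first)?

3

SPT (increasing processing time): #121 #128 #114 #100 #107.
#121: 0→2, due 28, tardiness 0
#128: 2→8, due 29, tardiness 0
#114: 8→18, due 27, tardiness 0
#100: 18→30, due 26, tardiness 4
#107: 30→45, due 44, tardiness 1
Sum = 0+0+0+4+1 = 5.
EDD (increasing due date): #100 #114 #121 #128 #107.
#100: 0→12, due 26, tardiness 0
#114: 12→22, due 27, tardiness 0
#121: 22→24, due 28, tardiness 0
#128: 24→30, due 29, tardiness 1
#107: 30→45, due 44, tardiness 1
Sum = 0+0+0+1+1 = 2.
Difference = 5 − 2 = 3.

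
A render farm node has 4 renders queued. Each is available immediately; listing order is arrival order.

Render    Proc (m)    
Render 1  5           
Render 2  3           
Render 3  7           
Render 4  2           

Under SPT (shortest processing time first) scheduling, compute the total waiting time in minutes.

SPT (increasing processing time): Render 4 Render 2 Render 1 Render 3.
Render 4: waits 0, runs 0→2
Render 2: waits 2, runs 2→5
Render 1: waits 5, runs 5→10
Render 3: waits 10, runs 10→17
Sum = 0+2+5+10 = 17.

17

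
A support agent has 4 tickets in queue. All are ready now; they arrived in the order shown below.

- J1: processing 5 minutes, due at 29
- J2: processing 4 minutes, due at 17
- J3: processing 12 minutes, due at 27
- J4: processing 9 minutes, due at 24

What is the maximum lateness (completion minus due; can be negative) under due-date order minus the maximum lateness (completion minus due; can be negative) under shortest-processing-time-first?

EDD (increasing due date): J2 J4 J3 J1.
J2: 0→4, due 17, lateness -13
J4: 4→13, due 24, lateness -11
J3: 13→25, due 27, lateness -2
J1: 25→30, due 29, lateness 1
Maximum = 1.
SPT (increasing processing time): J2 J1 J4 J3.
J2: 0→4, due 17, lateness -13
J1: 4→9, due 29, lateness -20
J4: 9→18, due 24, lateness -6
J3: 18→30, due 27, lateness 3
Maximum = 3.
Difference = 1 − 3 = -2.

-2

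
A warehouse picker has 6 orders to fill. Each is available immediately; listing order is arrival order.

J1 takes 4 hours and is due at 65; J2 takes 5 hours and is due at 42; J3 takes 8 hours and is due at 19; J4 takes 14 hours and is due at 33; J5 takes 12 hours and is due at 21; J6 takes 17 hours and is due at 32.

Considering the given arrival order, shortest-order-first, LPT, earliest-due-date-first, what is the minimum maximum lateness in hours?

18

FIFO (arrival order): J1 J2 J3 J4 J5 J6.
J1: 0→4, due 65, lateness -61
J2: 4→9, due 42, lateness -33
J3: 9→17, due 19, lateness -2
J4: 17→31, due 33, lateness -2
J5: 31→43, due 21, lateness 22
J6: 43→60, due 32, lateness 28
Maximum = 28.
SPT (increasing processing time): J1 J2 J3 J5 J4 J6.
J1: 0→4, due 65, lateness -61
J2: 4→9, due 42, lateness -33
J3: 9→17, due 19, lateness -2
J5: 17→29, due 21, lateness 8
J4: 29→43, due 33, lateness 10
J6: 43→60, due 32, lateness 28
Maximum = 28.
LPT (decreasing processing time): J6 J4 J5 J3 J2 J1.
J6: 0→17, due 32, lateness -15
J4: 17→31, due 33, lateness -2
J5: 31→43, due 21, lateness 22
J3: 43→51, due 19, lateness 32
J2: 51→56, due 42, lateness 14
J1: 56→60, due 65, lateness -5
Maximum = 32.
EDD (increasing due date): J3 J5 J6 J4 J2 J1.
J3: 0→8, due 19, lateness -11
J5: 8→20, due 21, lateness -1
J6: 20→37, due 32, lateness 5
J4: 37→51, due 33, lateness 18
J2: 51→56, due 42, lateness 14
J1: 56→60, due 65, lateness -5
Maximum = 18.
FIFO 28, SPT 28, LPT 32, EDD 18 → minimum 18.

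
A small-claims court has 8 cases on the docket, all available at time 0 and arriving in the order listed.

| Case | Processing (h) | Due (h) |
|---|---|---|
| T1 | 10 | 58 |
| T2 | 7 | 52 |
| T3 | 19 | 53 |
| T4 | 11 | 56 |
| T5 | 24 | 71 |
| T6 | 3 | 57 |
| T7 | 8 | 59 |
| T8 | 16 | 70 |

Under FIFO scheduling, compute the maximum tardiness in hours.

FIFO (arrival order): T1 T2 T3 T4 T5 T6 T7 T8.
T1: 0→10, due 58, tardiness 0
T2: 10→17, due 52, tardiness 0
T3: 17→36, due 53, tardiness 0
T4: 36→47, due 56, tardiness 0
T5: 47→71, due 71, tardiness 0
T6: 71→74, due 57, tardiness 17
T7: 74→82, due 59, tardiness 23
T8: 82→98, due 70, tardiness 28
Maximum = 28.

28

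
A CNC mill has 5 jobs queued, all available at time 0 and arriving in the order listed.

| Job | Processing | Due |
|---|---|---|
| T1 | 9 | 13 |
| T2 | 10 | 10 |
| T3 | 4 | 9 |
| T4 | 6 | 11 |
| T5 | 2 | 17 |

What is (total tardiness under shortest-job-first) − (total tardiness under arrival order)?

-25

SPT (increasing processing time): T5 T3 T4 T1 T2.
T5: 0→2, due 17, tardiness 0
T3: 2→6, due 9, tardiness 0
T4: 6→12, due 11, tardiness 1
T1: 12→21, due 13, tardiness 8
T2: 21→31, due 10, tardiness 21
Sum = 0+0+1+8+21 = 30.
FIFO (arrival order): T1 T2 T3 T4 T5.
T1: 0→9, due 13, tardiness 0
T2: 9→19, due 10, tardiness 9
T3: 19→23, due 9, tardiness 14
T4: 23→29, due 11, tardiness 18
T5: 29→31, due 17, tardiness 14
Sum = 0+9+14+18+14 = 55.
Difference = 30 − 55 = -25.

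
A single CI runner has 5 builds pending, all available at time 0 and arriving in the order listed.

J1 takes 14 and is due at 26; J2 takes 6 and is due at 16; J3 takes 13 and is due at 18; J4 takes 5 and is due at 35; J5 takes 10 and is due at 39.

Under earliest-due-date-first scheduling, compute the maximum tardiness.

EDD (increasing due date): J2 J3 J1 J4 J5.
J2: 0→6, due 16, tardiness 0
J3: 6→19, due 18, tardiness 1
J1: 19→33, due 26, tardiness 7
J4: 33→38, due 35, tardiness 3
J5: 38→48, due 39, tardiness 9
Maximum = 9.

9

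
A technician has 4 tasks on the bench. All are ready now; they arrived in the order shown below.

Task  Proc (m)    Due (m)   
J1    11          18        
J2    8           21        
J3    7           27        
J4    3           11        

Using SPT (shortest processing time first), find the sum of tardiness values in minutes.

SPT (increasing processing time): J4 J3 J2 J1.
J4: 0→3, due 11, tardiness 0
J3: 3→10, due 27, tardiness 0
J2: 10→18, due 21, tardiness 0
J1: 18→29, due 18, tardiness 11
Sum = 0+0+0+11 = 11.

11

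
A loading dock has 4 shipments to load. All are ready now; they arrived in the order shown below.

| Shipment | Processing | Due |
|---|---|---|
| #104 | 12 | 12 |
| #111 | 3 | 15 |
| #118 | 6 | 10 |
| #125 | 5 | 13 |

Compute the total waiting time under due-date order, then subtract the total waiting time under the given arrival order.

-1

EDD (increasing due date): #118 #104 #125 #111.
#118: waits 0, runs 0→6
#104: waits 6, runs 6→18
#125: waits 18, runs 18→23
#111: waits 23, runs 23→26
Sum = 0+6+18+23 = 47.
FIFO (arrival order): #104 #111 #118 #125.
#104: waits 0, runs 0→12
#111: waits 12, runs 12→15
#118: waits 15, runs 15→21
#125: waits 21, runs 21→26
Sum = 0+12+15+21 = 48.
Difference = 47 − 48 = -1.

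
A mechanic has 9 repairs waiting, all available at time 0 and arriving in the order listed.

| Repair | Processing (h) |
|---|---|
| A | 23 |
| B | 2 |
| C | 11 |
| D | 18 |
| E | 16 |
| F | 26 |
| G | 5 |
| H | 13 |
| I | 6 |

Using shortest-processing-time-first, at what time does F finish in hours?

120

SPT (increasing processing time): B G I C H E D A F.
B: 0→2
G: 2→7
I: 7→13
C: 13→24
H: 24→37
E: 37→53
D: 53→71
A: 71→94
F: 94→120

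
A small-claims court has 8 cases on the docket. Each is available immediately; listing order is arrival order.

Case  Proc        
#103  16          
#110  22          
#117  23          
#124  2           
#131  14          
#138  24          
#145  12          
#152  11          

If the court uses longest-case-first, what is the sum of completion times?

LPT (decreasing processing time): #138 #117 #110 #103 #131 #145 #152 #124.
#138: 0→24
#117: 24→47
#110: 47→69
#103: 69→85
#131: 85→99
#145: 99→111
#152: 111→122
#124: 122→124
Sum = 24+47+69+85+99+111+122+124 = 681.

681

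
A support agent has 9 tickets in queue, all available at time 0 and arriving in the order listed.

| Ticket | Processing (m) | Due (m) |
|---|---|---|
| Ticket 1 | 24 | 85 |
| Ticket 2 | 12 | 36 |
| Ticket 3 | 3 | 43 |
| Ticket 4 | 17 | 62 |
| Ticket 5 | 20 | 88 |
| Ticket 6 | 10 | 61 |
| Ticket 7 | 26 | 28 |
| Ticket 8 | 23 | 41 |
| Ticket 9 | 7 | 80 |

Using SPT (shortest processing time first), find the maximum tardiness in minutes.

114

SPT (increasing processing time): Ticket 3 Ticket 9 Ticket 6 Ticket 2 Ticket 4 Ticket 5 Ticket 8 Ticket 1 Ticket 7.
Ticket 3: 0→3, due 43, tardiness 0
Ticket 9: 3→10, due 80, tardiness 0
Ticket 6: 10→20, due 61, tardiness 0
Ticket 2: 20→32, due 36, tardiness 0
Ticket 4: 32→49, due 62, tardiness 0
Ticket 5: 49→69, due 88, tardiness 0
Ticket 8: 69→92, due 41, tardiness 51
Ticket 1: 92→116, due 85, tardiness 31
Ticket 7: 116→142, due 28, tardiness 114
Maximum = 114.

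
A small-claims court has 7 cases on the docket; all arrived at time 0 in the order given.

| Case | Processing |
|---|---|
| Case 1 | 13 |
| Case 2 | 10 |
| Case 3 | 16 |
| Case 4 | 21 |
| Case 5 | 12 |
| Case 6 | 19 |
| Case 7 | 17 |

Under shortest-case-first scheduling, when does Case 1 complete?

SPT (increasing processing time): Case 2 Case 5 Case 1 Case 3 Case 7 Case 6 Case 4.
Case 2: 0→10
Case 5: 10→22
Case 1: 22→35

35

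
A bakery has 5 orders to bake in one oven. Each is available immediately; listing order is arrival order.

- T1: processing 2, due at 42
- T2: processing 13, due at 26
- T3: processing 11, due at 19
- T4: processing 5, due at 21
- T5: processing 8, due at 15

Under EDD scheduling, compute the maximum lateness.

EDD (increasing due date): T5 T3 T4 T2 T1.
T5: 0→8, due 15, lateness -7
T3: 8→19, due 19, lateness 0
T4: 19→24, due 21, lateness 3
T2: 24→37, due 26, lateness 11
T1: 37→39, due 42, lateness -3
Maximum = 11.

11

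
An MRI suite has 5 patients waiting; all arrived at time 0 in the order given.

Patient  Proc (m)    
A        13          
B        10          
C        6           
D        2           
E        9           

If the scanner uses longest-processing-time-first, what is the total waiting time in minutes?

LPT (decreasing processing time): A B E C D.
A: waits 0, runs 0→13
B: waits 13, runs 13→23
E: waits 23, runs 23→32
C: waits 32, runs 32→38
D: waits 38, runs 38→40
Sum = 0+13+23+32+38 = 106.

106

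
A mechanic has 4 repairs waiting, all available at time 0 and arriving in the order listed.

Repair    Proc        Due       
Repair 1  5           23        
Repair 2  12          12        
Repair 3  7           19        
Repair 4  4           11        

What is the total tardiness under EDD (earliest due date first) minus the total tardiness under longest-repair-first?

EDD (increasing due date): Repair 4 Repair 2 Repair 3 Repair 1.
Repair 4: 0→4, due 11, tardiness 0
Repair 2: 4→16, due 12, tardiness 4
Repair 3: 16→23, due 19, tardiness 4
Repair 1: 23→28, due 23, tardiness 5
Sum = 0+4+4+5 = 13.
LPT (decreasing processing time): Repair 2 Repair 3 Repair 1 Repair 4.
Repair 2: 0→12, due 12, tardiness 0
Repair 3: 12→19, due 19, tardiness 0
Repair 1: 19→24, due 23, tardiness 1
Repair 4: 24→28, due 11, tardiness 17
Sum = 0+0+1+17 = 18.
Difference = 13 − 18 = -5.

-5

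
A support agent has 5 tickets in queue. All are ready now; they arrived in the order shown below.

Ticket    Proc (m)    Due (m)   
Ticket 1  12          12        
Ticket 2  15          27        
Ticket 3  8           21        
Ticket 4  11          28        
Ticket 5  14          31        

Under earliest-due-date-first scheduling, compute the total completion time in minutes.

EDD (increasing due date): Ticket 1 Ticket 3 Ticket 2 Ticket 4 Ticket 5.
Ticket 1: 0→12
Ticket 3: 12→20
Ticket 2: 20→35
Ticket 4: 35→46
Ticket 5: 46→60
Sum = 12+20+35+46+60 = 173.

173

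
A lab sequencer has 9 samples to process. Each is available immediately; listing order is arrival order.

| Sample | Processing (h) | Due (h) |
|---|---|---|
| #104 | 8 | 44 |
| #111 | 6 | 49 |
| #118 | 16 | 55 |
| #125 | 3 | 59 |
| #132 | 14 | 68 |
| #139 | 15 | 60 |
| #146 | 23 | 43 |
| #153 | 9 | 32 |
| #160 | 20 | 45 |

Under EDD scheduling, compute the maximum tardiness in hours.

46

EDD (increasing due date): #153 #146 #104 #160 #111 #118 #125 #139 #132.
#153: 0→9, due 32, tardiness 0
#146: 9→32, due 43, tardiness 0
#104: 32→40, due 44, tardiness 0
#160: 40→60, due 45, tardiness 15
#111: 60→66, due 49, tardiness 17
#118: 66→82, due 55, tardiness 27
#125: 82→85, due 59, tardiness 26
#139: 85→100, due 60, tardiness 40
#132: 100→114, due 68, tardiness 46
Maximum = 46.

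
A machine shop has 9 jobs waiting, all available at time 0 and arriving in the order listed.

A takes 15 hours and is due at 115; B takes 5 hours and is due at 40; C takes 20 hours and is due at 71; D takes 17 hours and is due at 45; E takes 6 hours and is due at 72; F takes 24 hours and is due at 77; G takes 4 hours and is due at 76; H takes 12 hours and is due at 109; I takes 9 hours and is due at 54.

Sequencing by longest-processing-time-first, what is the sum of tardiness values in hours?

LPT (decreasing processing time): F C D A H I E B G.
F: 0→24, due 77, tardiness 0
C: 24→44, due 71, tardiness 0
D: 44→61, due 45, tardiness 16
A: 61→76, due 115, tardiness 0
H: 76→88, due 109, tardiness 0
I: 88→97, due 54, tardiness 43
E: 97→103, due 72, tardiness 31
B: 103→108, due 40, tardiness 68
G: 108→112, due 76, tardiness 36
Sum = 0+0+16+0+0+43+31+68+36 = 194.

194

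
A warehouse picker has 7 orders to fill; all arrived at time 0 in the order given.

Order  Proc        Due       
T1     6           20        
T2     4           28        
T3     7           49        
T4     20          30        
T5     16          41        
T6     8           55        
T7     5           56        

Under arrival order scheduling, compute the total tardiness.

35

FIFO (arrival order): T1 T2 T3 T4 T5 T6 T7.
T1: 0→6, due 20, tardiness 0
T2: 6→10, due 28, tardiness 0
T3: 10→17, due 49, tardiness 0
T4: 17→37, due 30, tardiness 7
T5: 37→53, due 41, tardiness 12
T6: 53→61, due 55, tardiness 6
T7: 61→66, due 56, tardiness 10
Sum = 0+0+0+7+12+6+10 = 35.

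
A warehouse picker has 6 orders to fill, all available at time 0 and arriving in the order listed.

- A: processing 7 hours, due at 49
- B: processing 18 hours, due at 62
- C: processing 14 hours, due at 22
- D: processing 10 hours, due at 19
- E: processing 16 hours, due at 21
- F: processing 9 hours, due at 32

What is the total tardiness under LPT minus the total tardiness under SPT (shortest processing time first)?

LPT (decreasing processing time): B E C D F A.
B: 0→18, due 62, tardiness 0
E: 18→34, due 21, tardiness 13
C: 34→48, due 22, tardiness 26
D: 48→58, due 19, tardiness 39
F: 58→67, due 32, tardiness 35
A: 67→74, due 49, tardiness 25
Sum = 0+13+26+39+35+25 = 138.
SPT (increasing processing time): A F D C E B.
A: 0→7, due 49, tardiness 0
F: 7→16, due 32, tardiness 0
D: 16→26, due 19, tardiness 7
C: 26→40, due 22, tardiness 18
E: 40→56, due 21, tardiness 35
B: 56→74, due 62, tardiness 12
Sum = 0+0+7+18+35+12 = 72.
Difference = 138 − 72 = 66.

66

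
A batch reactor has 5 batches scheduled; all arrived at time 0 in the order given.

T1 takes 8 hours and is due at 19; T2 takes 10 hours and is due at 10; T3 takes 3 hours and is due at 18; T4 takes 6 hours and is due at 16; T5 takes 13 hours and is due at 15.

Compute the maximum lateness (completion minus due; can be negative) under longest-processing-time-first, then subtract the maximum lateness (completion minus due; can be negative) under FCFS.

-3

LPT (decreasing processing time): T5 T2 T1 T4 T3.
T5: 0→13, due 15, lateness -2
T2: 13→23, due 10, lateness 13
T1: 23→31, due 19, lateness 12
T4: 31→37, due 16, lateness 21
T3: 37→40, due 18, lateness 22
Maximum = 22.
FIFO (arrival order): T1 T2 T3 T4 T5.
T1: 0→8, due 19, lateness -11
T2: 8→18, due 10, lateness 8
T3: 18→21, due 18, lateness 3
T4: 21→27, due 16, lateness 11
T5: 27→40, due 15, lateness 25
Maximum = 25.
Difference = 22 − 25 = -3.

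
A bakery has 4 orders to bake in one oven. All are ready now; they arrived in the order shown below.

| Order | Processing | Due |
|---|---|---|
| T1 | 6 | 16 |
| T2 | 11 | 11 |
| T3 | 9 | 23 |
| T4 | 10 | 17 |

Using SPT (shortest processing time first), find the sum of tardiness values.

33

SPT (increasing processing time): T1 T3 T4 T2.
T1: 0→6, due 16, tardiness 0
T3: 6→15, due 23, tardiness 0
T4: 15→25, due 17, tardiness 8
T2: 25→36, due 11, tardiness 25
Sum = 0+0+8+25 = 33.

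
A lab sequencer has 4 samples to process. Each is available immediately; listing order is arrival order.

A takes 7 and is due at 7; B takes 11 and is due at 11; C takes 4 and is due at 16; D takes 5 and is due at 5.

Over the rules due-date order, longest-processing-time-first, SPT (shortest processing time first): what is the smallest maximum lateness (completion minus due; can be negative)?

12

EDD (increasing due date): D A B C.
D: 0→5, due 5, lateness 0
A: 5→12, due 7, lateness 5
B: 12→23, due 11, lateness 12
C: 23→27, due 16, lateness 11
Maximum = 12.
LPT (decreasing processing time): B A D C.
B: 0→11, due 11, lateness 0
A: 11→18, due 7, lateness 11
D: 18→23, due 5, lateness 18
C: 23→27, due 16, lateness 11
Maximum = 18.
SPT (increasing processing time): C D A B.
C: 0→4, due 16, lateness -12
D: 4→9, due 5, lateness 4
A: 9→16, due 7, lateness 9
B: 16→27, due 11, lateness 16
Maximum = 16.
EDD 12, LPT 18, SPT 16 → minimum 12.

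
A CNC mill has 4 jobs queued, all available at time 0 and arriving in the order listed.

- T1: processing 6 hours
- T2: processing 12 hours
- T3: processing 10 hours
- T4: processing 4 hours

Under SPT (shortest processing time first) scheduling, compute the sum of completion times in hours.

SPT (increasing processing time): T4 T1 T3 T2.
T4: 0→4
T1: 4→10
T3: 10→20
T2: 20→32
Sum = 4+10+20+32 = 66.

66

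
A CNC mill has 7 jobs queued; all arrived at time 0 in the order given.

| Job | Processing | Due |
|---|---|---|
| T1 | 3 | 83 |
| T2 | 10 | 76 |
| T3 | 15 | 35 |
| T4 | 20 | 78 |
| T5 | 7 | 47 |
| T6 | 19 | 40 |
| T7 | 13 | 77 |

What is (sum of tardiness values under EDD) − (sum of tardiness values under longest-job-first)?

-51

EDD (increasing due date): T3 T6 T5 T2 T7 T4 T1.
T3: 0→15, due 35, tardiness 0
T6: 15→34, due 40, tardiness 0
T5: 34→41, due 47, tardiness 0
T2: 41→51, due 76, tardiness 0
T7: 51→64, due 77, tardiness 0
T4: 64→84, due 78, tardiness 6
T1: 84→87, due 83, tardiness 4
Sum = 0+0+0+0+0+6+4 = 10.
LPT (decreasing processing time): T4 T6 T3 T7 T2 T5 T1.
T4: 0→20, due 78, tardiness 0
T6: 20→39, due 40, tardiness 0
T3: 39→54, due 35, tardiness 19
T7: 54→67, due 77, tardiness 0
T2: 67→77, due 76, tardiness 1
T5: 77→84, due 47, tardiness 37
T1: 84→87, due 83, tardiness 4
Sum = 0+0+19+0+1+37+4 = 61.
Difference = 10 − 61 = -51.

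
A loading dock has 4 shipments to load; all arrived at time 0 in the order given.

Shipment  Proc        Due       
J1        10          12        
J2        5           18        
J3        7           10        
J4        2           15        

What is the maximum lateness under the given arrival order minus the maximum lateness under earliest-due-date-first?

FIFO (arrival order): J1 J2 J3 J4.
J1: 0→10, due 12, lateness -2
J2: 10→15, due 18, lateness -3
J3: 15→22, due 10, lateness 12
J4: 22→24, due 15, lateness 9
Maximum = 12.
EDD (increasing due date): J3 J1 J4 J2.
J3: 0→7, due 10, lateness -3
J1: 7→17, due 12, lateness 5
J4: 17→19, due 15, lateness 4
J2: 19→24, due 18, lateness 6
Maximum = 6.
Difference = 12 − 6 = 6.

6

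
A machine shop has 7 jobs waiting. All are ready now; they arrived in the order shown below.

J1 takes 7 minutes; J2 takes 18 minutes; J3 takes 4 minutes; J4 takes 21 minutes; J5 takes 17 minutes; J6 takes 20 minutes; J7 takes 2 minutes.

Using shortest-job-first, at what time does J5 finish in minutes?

SPT (increasing processing time): J7 J3 J1 J5 J2 J6 J4.
J7: 0→2
J3: 2→6
J1: 6→13
J5: 13→30

30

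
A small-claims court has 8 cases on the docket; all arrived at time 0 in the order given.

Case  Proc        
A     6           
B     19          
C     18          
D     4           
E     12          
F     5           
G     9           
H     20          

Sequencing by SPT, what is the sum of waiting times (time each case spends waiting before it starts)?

215

SPT (increasing processing time): D F A G E C B H.
D: waits 0, runs 0→4
F: waits 4, runs 4→9
A: waits 9, runs 9→15
G: waits 15, runs 15→24
E: waits 24, runs 24→36
C: waits 36, runs 36→54
B: waits 54, runs 54→73
H: waits 73, runs 73→93
Sum = 0+4+9+15+24+36+54+73 = 215.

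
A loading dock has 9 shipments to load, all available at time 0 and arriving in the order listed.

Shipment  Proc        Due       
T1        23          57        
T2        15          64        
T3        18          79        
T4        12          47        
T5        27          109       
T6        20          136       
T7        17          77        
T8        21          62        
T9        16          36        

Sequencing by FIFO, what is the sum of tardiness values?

300

FIFO (arrival order): T1 T2 T3 T4 T5 T6 T7 T8 T9.
T1: 0→23, due 57, tardiness 0
T2: 23→38, due 64, tardiness 0
T3: 38→56, due 79, tardiness 0
T4: 56→68, due 47, tardiness 21
T5: 68→95, due 109, tardiness 0
T6: 95→115, due 136, tardiness 0
T7: 115→132, due 77, tardiness 55
T8: 132→153, due 62, tardiness 91
T9: 153→169, due 36, tardiness 133
Sum = 0+0+0+21+0+0+55+91+133 = 300.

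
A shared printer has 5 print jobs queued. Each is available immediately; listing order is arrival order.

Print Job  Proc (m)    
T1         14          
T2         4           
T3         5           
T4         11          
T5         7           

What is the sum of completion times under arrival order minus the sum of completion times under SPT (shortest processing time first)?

FIFO (arrival order): T1 T2 T3 T4 T5.
T1: 0→14
T2: 14→18
T3: 18→23
T4: 23→34
T5: 34→41
Sum = 14+18+23+34+41 = 130.
SPT (increasing processing time): T2 T3 T5 T4 T1.
T2: 0→4
T3: 4→9
T5: 9→16
T4: 16→27
T1: 27→41
Sum = 4+9+16+27+41 = 97.
Difference = 130 − 97 = 33.

33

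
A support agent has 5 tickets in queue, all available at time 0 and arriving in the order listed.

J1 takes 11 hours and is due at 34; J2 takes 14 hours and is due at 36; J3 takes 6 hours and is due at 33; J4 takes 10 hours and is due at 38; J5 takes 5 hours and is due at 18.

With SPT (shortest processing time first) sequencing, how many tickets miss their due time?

SPT (increasing processing time): J5 J3 J4 J1 J2.
J5: 0→5, due 18, tardiness 0
J3: 5→11, due 33, tardiness 0
J4: 11→21, due 38, tardiness 0
J1: 21→32, due 34, tardiness 0
J2: 32→46, due 36, tardiness 10
Late tickets: 1.

1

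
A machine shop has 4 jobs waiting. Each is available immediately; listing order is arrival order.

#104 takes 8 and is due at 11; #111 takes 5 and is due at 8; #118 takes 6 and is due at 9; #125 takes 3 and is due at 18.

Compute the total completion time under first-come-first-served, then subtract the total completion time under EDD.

FIFO (arrival order): #104 #111 #118 #125.
#104: 0→8
#111: 8→13
#118: 13→19
#125: 19→22
Sum = 8+13+19+22 = 62.
EDD (increasing due date): #111 #118 #104 #125.
#111: 0→5
#118: 5→11
#104: 11→19
#125: 19→22
Sum = 5+11+19+22 = 57.
Difference = 62 − 57 = 5.

5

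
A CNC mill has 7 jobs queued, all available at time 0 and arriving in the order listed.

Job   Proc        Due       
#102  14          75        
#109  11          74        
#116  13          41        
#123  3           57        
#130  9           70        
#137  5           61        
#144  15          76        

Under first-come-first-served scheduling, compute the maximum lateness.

-3

FIFO (arrival order): #102 #109 #116 #123 #130 #137 #144.
#102: 0→14, due 75, lateness -61
#109: 14→25, due 74, lateness -49
#116: 25→38, due 41, lateness -3
#123: 38→41, due 57, lateness -16
#130: 41→50, due 70, lateness -20
#137: 50→55, due 61, lateness -6
#144: 55→70, due 76, lateness -6
Maximum = -3.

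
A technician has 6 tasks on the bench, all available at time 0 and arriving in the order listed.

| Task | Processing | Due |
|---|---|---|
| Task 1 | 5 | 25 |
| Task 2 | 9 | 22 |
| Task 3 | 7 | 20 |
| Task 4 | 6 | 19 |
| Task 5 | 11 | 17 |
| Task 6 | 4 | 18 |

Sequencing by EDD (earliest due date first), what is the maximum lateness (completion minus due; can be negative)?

17

EDD (increasing due date): Task 5 Task 6 Task 4 Task 3 Task 2 Task 1.
Task 5: 0→11, due 17, lateness -6
Task 6: 11→15, due 18, lateness -3
Task 4: 15→21, due 19, lateness 2
Task 3: 21→28, due 20, lateness 8
Task 2: 28→37, due 22, lateness 15
Task 1: 37→42, due 25, lateness 17
Maximum = 17.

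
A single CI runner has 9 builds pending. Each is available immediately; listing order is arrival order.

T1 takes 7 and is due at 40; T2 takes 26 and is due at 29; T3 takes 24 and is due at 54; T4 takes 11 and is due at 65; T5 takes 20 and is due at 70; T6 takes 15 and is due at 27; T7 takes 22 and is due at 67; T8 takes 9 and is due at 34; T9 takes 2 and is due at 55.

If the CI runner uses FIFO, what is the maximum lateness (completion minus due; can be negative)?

FIFO (arrival order): T1 T2 T3 T4 T5 T6 T7 T8 T9.
T1: 0→7, due 40, lateness -33
T2: 7→33, due 29, lateness 4
T3: 33→57, due 54, lateness 3
T4: 57→68, due 65, lateness 3
T5: 68→88, due 70, lateness 18
T6: 88→103, due 27, lateness 76
T7: 103→125, due 67, lateness 58
T8: 125→134, due 34, lateness 100
T9: 134→136, due 55, lateness 81
Maximum = 100.

100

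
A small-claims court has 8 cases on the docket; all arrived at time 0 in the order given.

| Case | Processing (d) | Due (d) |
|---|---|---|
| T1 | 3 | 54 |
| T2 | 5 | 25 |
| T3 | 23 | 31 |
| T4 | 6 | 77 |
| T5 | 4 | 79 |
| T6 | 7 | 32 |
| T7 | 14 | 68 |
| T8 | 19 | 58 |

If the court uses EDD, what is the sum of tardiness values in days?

EDD (increasing due date): T2 T3 T6 T1 T8 T7 T4 T5.
T2: 0→5, due 25, tardiness 0
T3: 5→28, due 31, tardiness 0
T6: 28→35, due 32, tardiness 3
T1: 35→38, due 54, tardiness 0
T8: 38→57, due 58, tardiness 0
T7: 57→71, due 68, tardiness 3
T4: 71→77, due 77, tardiness 0
T5: 77→81, due 79, tardiness 2
Sum = 0+0+3+0+0+3+0+2 = 8.

8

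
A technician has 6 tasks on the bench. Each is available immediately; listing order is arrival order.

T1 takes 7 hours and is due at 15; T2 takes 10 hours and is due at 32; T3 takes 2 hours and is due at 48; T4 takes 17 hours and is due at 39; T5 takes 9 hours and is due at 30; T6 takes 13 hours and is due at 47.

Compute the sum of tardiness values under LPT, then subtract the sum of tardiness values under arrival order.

52

LPT (decreasing processing time): T4 T6 T2 T5 T1 T3.
T4: 0→17, due 39, tardiness 0
T6: 17→30, due 47, tardiness 0
T2: 30→40, due 32, tardiness 8
T5: 40→49, due 30, tardiness 19
T1: 49→56, due 15, tardiness 41
T3: 56→58, due 48, tardiness 10
Sum = 0+0+8+19+41+10 = 78.
FIFO (arrival order): T1 T2 T3 T4 T5 T6.
T1: 0→7, due 15, tardiness 0
T2: 7→17, due 32, tardiness 0
T3: 17→19, due 48, tardiness 0
T4: 19→36, due 39, tardiness 0
T5: 36→45, due 30, tardiness 15
T6: 45→58, due 47, tardiness 11
Sum = 0+0+0+0+15+11 = 26.
Difference = 78 − 26 = 52.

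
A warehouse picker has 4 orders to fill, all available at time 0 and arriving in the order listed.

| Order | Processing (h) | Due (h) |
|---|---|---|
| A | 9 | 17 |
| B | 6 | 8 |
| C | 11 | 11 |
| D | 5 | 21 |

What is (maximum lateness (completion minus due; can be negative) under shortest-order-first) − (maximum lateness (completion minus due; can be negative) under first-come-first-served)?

5

SPT (increasing processing time): D B A C.
D: 0→5, due 21, lateness -16
B: 5→11, due 8, lateness 3
A: 11→20, due 17, lateness 3
C: 20→31, due 11, lateness 20
Maximum = 20.
FIFO (arrival order): A B C D.
A: 0→9, due 17, lateness -8
B: 9→15, due 8, lateness 7
C: 15→26, due 11, lateness 15
D: 26→31, due 21, lateness 10
Maximum = 15.
Difference = 20 − 15 = 5.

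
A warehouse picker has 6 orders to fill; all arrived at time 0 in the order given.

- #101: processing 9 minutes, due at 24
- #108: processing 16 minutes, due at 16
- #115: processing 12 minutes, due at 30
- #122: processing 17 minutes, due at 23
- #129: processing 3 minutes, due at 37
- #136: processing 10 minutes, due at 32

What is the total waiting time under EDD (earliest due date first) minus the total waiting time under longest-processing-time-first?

EDD (increasing due date): #108 #122 #101 #115 #136 #129.
#108: waits 0, runs 0→16
#122: waits 16, runs 16→33
#101: waits 33, runs 33→42
#115: waits 42, runs 42→54
#136: waits 54, runs 54→64
#129: waits 64, runs 64→67
Sum = 0+16+33+42+54+64 = 209.
LPT (decreasing processing time): #122 #108 #115 #136 #101 #129.
#122: waits 0, runs 0→17
#108: waits 17, runs 17→33
#115: waits 33, runs 33→45
#136: waits 45, runs 45→55
#101: waits 55, runs 55→64
#129: waits 64, runs 64→67
Sum = 0+17+33+45+55+64 = 214.
Difference = 209 − 214 = -5.

-5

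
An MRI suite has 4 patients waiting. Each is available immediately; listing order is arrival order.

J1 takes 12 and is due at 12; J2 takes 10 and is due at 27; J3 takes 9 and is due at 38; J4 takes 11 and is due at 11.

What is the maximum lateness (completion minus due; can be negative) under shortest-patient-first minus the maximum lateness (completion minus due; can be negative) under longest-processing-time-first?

18

SPT (increasing processing time): J3 J2 J4 J1.
J3: 0→9, due 38, lateness -29
J2: 9→19, due 27, lateness -8
J4: 19→30, due 11, lateness 19
J1: 30→42, due 12, lateness 30
Maximum = 30.
LPT (decreasing processing time): J1 J4 J2 J3.
J1: 0→12, due 12, lateness 0
J4: 12→23, due 11, lateness 12
J2: 23→33, due 27, lateness 6
J3: 33→42, due 38, lateness 4
Maximum = 12.
Difference = 30 − 12 = 18.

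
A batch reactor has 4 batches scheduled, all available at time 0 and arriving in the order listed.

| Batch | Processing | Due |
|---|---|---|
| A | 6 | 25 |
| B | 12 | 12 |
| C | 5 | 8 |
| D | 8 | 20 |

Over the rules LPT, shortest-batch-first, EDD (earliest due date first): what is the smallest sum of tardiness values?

LPT (decreasing processing time): B D A C.
B: 0→12, due 12, tardiness 0
D: 12→20, due 20, tardiness 0
A: 20→26, due 25, tardiness 1
C: 26→31, due 8, tardiness 23
Sum = 0+0+1+23 = 24.
SPT (increasing processing time): C A D B.
C: 0→5, due 8, tardiness 0
A: 5→11, due 25, tardiness 0
D: 11→19, due 20, tardiness 0
B: 19→31, due 12, tardiness 19
Sum = 0+0+0+19 = 19.
EDD (increasing due date): C B D A.
C: 0→5, due 8, tardiness 0
B: 5→17, due 12, tardiness 5
D: 17→25, due 20, tardiness 5
A: 25→31, due 25, tardiness 6
Sum = 0+5+5+6 = 16.
LPT 24, SPT 19, EDD 16 → minimum 16.

16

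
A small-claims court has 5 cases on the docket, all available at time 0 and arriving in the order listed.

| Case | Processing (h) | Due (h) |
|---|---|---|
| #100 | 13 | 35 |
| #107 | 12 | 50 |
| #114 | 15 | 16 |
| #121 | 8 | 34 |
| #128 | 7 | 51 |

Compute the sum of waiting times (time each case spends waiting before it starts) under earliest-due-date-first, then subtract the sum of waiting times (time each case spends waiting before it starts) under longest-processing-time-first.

EDD (increasing due date): #114 #121 #100 #107 #128.
#114: waits 0, runs 0→15
#121: waits 15, runs 15→23
#100: waits 23, runs 23→36
#107: waits 36, runs 36→48
#128: waits 48, runs 48→55
Sum = 0+15+23+36+48 = 122.
LPT (decreasing processing time): #114 #100 #107 #121 #128.
#114: waits 0, runs 0→15
#100: waits 15, runs 15→28
#107: waits 28, runs 28→40
#121: waits 40, runs 40→48
#128: waits 48, runs 48→55
Sum = 0+15+28+40+48 = 131.
Difference = 122 − 131 = -9.

-9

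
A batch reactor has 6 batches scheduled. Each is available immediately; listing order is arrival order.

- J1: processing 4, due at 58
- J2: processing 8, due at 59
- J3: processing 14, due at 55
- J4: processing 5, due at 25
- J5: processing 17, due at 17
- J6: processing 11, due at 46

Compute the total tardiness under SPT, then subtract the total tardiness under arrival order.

SPT (increasing processing time): J1 J4 J2 J6 J3 J5.
J1: 0→4, due 58, tardiness 0
J4: 4→9, due 25, tardiness 0
J2: 9→17, due 59, tardiness 0
J6: 17→28, due 46, tardiness 0
J3: 28→42, due 55, tardiness 0
J5: 42→59, due 17, tardiness 42
Sum = 0+0+0+0+0+42 = 42.
FIFO (arrival order): J1 J2 J3 J4 J5 J6.
J1: 0→4, due 58, tardiness 0
J2: 4→12, due 59, tardiness 0
J3: 12→26, due 55, tardiness 0
J4: 26→31, due 25, tardiness 6
J5: 31→48, due 17, tardiness 31
J6: 48→59, due 46, tardiness 13
Sum = 0+0+0+6+31+13 = 50.
Difference = 42 − 50 = -8.

-8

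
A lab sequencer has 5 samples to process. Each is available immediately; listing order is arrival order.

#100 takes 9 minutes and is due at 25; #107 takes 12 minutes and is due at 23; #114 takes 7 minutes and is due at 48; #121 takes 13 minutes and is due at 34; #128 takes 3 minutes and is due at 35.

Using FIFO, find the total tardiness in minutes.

FIFO (arrival order): #100 #107 #114 #121 #128.
#100: 0→9, due 25, tardiness 0
#107: 9→21, due 23, tardiness 0
#114: 21→28, due 48, tardiness 0
#121: 28→41, due 34, tardiness 7
#128: 41→44, due 35, tardiness 9
Sum = 0+0+0+7+9 = 16.

16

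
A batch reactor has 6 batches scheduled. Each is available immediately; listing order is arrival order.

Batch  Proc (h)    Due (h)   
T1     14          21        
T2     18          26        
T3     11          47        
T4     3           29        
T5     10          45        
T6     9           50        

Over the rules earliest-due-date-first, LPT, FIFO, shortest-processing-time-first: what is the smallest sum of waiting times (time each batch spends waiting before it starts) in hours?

EDD (increasing due date): T1 T2 T4 T5 T3 T6.
T1: waits 0, runs 0→14
T2: waits 14, runs 14→32
T4: waits 32, runs 32→35
T5: waits 35, runs 35→45
T3: waits 45, runs 45→56
T6: waits 56, runs 56→65
Sum = 0+14+32+35+45+56 = 182.
LPT (decreasing processing time): T2 T1 T3 T5 T6 T4.
T2: waits 0, runs 0→18
T1: waits 18, runs 18→32
T3: waits 32, runs 32→43
T5: waits 43, runs 43→53
T6: waits 53, runs 53→62
T4: waits 62, runs 62→65
Sum = 0+18+32+43+53+62 = 208.
FIFO (arrival order): T1 T2 T3 T4 T5 T6.
T1: waits 0, runs 0→14
T2: waits 14, runs 14→32
T3: waits 32, runs 32→43
T4: waits 43, runs 43→46
T5: waits 46, runs 46→56
T6: waits 56, runs 56→65
Sum = 0+14+32+43+46+56 = 191.
SPT (increasing processing time): T4 T6 T5 T3 T1 T2.
T4: waits 0, runs 0→3
T6: waits 3, runs 3→12
T5: waits 12, runs 12→22
T3: waits 22, runs 22→33
T1: waits 33, runs 33→47
T2: waits 47, runs 47→65
Sum = 0+3+12+22+33+47 = 117.
EDD 182, LPT 208, FIFO 191, SPT 117 → minimum 117.

117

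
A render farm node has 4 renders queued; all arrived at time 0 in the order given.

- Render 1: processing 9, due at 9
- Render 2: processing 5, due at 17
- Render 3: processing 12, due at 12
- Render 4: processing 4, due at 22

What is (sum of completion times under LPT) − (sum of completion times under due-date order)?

LPT (decreasing processing time): Render 3 Render 1 Render 2 Render 4.
Render 3: 0→12
Render 1: 12→21
Render 2: 21→26
Render 4: 26→30
Sum = 12+21+26+30 = 89.
EDD (increasing due date): Render 1 Render 3 Render 2 Render 4.
Render 1: 0→9
Render 3: 9→21
Render 2: 21→26
Render 4: 26→30
Sum = 9+21+26+30 = 86.
Difference = 89 − 86 = 3.

3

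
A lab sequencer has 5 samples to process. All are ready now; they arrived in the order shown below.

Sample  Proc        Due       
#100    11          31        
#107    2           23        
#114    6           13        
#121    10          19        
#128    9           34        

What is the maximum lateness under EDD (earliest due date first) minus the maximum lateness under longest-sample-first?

-19

EDD (increasing due date): #114 #121 #107 #100 #128.
#114: 0→6, due 13, lateness -7
#121: 6→16, due 19, lateness -3
#107: 16→18, due 23, lateness -5
#100: 18→29, due 31, lateness -2
#128: 29→38, due 34, lateness 4
Maximum = 4.
LPT (decreasing processing time): #100 #121 #128 #114 #107.
#100: 0→11, due 31, lateness -20
#121: 11→21, due 19, lateness 2
#128: 21→30, due 34, lateness -4
#114: 30→36, due 13, lateness 23
#107: 36→38, due 23, lateness 15
Maximum = 23.
Difference = 4 − 23 = -19.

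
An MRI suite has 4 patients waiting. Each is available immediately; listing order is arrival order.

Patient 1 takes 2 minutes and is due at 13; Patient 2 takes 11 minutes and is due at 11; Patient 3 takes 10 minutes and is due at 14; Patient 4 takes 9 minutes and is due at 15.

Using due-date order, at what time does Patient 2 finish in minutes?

11

EDD (increasing due date): Patient 2 Patient 1 Patient 3 Patient 4.
Patient 2: 0→11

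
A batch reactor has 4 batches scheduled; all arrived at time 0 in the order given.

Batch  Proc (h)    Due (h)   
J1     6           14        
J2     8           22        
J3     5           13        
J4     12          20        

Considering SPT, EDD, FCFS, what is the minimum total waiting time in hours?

SPT (increasing processing time): J3 J1 J2 J4.
J3: waits 0, runs 0→5
J1: waits 5, runs 5→11
J2: waits 11, runs 11→19
J4: waits 19, runs 19→31
Sum = 0+5+11+19 = 35.
EDD (increasing due date): J3 J1 J4 J2.
J3: waits 0, runs 0→5
J1: waits 5, runs 5→11
J4: waits 11, runs 11→23
J2: waits 23, runs 23→31
Sum = 0+5+11+23 = 39.
FIFO (arrival order): J1 J2 J3 J4.
J1: waits 0, runs 0→6
J2: waits 6, runs 6→14
J3: waits 14, runs 14→19
J4: waits 19, runs 19→31
Sum = 0+6+14+19 = 39.
SPT 35, EDD 39, FIFO 39 → minimum 35.

35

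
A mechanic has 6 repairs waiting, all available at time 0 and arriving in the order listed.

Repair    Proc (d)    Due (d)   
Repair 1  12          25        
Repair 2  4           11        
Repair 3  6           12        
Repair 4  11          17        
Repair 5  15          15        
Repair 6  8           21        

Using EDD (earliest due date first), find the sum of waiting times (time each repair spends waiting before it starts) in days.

119

EDD (increasing due date): Repair 2 Repair 3 Repair 5 Repair 4 Repair 6 Repair 1.
Repair 2: waits 0, runs 0→4
Repair 3: waits 4, runs 4→10
Repair 5: waits 10, runs 10→25
Repair 4: waits 25, runs 25→36
Repair 6: waits 36, runs 36→44
Repair 1: waits 44, runs 44→56
Sum = 0+4+10+25+36+44 = 119.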